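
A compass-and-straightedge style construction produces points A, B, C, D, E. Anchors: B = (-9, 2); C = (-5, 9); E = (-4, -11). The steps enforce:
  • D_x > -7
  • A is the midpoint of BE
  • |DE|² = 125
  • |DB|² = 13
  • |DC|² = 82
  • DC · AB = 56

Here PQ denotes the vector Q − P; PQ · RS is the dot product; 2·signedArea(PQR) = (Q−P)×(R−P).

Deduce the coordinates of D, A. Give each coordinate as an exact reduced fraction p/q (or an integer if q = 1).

1. A_x = -13/2  [A is the midpoint of BE]
2. A_y = -9/2  [A is the midpoint of BE]
   → A = (-13/2, -9/2)
3. D_x = -6  [line 5/2·x + -13/2·y + 15 = 0 ∩ |DB|² = 13]
4. D_y = 0  [line 5/2·x + -13/2·y + 15 = 0 ∩ |DB|² = 13]
   → D = (-6, 0)

A = (-13/2, -9/2)
D = (-6, 0)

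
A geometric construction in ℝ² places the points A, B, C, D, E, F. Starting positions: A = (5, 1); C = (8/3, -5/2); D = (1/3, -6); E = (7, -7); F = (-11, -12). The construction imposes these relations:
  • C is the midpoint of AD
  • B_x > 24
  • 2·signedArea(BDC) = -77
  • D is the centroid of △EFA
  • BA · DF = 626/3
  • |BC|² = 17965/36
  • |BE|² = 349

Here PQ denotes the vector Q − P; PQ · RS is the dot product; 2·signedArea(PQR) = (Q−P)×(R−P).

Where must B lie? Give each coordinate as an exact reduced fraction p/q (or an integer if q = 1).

B = (25, -2)

1. B_x = 25  [2·signedArea(BDC) = -77 ∩ BA · DF = 626/3]
2. B_y = -2  [2·signedArea(BDC) = -77 ∩ BA · DF = 626/3]
   → B = (25, -2)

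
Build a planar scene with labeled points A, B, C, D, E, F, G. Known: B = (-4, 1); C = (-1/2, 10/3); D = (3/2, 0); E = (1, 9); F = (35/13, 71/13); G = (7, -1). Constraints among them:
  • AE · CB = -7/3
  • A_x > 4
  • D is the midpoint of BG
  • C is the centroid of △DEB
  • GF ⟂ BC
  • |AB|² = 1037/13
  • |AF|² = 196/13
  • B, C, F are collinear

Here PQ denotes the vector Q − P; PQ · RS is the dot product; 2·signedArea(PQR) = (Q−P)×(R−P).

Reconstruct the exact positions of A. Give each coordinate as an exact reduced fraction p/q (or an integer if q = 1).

1. A_x = 63/13  [line 7/2·x + 7/3·y + -133/6 = 0 ∩ |AB|² = 1037/13]
2. A_y = 29/13  [line 7/2·x + 7/3·y + -133/6 = 0 ∩ |AB|² = 1037/13]
   → A = (63/13, 29/13)

A = (63/13, 29/13)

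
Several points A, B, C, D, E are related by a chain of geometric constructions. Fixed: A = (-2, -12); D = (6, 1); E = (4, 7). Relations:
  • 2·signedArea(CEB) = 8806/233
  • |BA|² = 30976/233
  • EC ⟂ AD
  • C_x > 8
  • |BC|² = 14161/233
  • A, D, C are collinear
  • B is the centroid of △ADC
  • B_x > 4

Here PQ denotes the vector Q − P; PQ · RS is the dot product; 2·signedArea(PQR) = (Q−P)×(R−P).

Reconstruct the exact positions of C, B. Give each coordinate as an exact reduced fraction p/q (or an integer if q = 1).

1. C_x = 1894/233  [A, D, C are collinear ∩ EC ⟂ AD]
2. C_y = 1039/233  [A, D, C are collinear ∩ EC ⟂ AD]
   → C = (1894/233, 1039/233)
3. B_x = 942/233  [B is the centroid of △ADC]
4. B_y = -508/233  [B is the centroid of △ADC]
   → B = (942/233, -508/233)

B = (942/233, -508/233)
C = (1894/233, 1039/233)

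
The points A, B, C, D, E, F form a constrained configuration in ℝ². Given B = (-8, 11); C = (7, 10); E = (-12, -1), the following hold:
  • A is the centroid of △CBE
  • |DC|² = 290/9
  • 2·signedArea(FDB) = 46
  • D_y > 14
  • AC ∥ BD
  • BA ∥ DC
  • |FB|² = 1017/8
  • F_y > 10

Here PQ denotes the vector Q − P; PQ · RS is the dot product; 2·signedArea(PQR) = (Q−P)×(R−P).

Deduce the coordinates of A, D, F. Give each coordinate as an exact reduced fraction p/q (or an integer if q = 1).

A = (-13/3, 20/3)
D = (10/3, 43/3)
F = (13/4, 41/4)

1. A_x = -13/3  [A is the centroid of △CBE]
2. A_y = 20/3  [A is the centroid of △CBE]
   → A = (-13/3, 20/3)
3. D_x = 10/3  [BA ∥ DC ∩ AC ∥ BD]
4. D_y = 43/3  [BA ∥ DC ∩ AC ∥ BD]
   → D = (10/3, 43/3)
5. F_x = 13/4  [line 10/3·x + -34/3·y + 316/3 = 0 ∩ |FB|² = 1017/8]
6. F_y = 41/4  [line 10/3·x + -34/3·y + 316/3 = 0 ∩ |FB|² = 1017/8]
   → F = (13/4, 41/4)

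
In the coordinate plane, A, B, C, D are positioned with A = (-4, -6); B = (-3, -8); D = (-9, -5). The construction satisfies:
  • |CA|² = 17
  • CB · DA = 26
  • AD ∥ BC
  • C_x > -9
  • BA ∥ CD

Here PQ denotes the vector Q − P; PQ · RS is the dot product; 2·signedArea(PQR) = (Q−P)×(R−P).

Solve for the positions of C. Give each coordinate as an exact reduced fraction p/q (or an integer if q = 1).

1. C_x = -8  [BA ∥ CD ∩ AD ∥ BC]
2. C_y = -7  [BA ∥ CD ∩ AD ∥ BC]
   → C = (-8, -7)

C = (-8, -7)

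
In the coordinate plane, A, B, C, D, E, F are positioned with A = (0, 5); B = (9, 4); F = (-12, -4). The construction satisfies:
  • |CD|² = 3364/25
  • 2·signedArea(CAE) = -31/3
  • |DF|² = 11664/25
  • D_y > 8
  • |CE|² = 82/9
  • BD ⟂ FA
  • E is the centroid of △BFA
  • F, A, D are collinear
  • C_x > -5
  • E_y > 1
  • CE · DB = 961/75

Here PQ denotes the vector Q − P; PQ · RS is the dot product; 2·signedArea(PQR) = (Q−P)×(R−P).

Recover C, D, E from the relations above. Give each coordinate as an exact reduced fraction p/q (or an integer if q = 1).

C = (-4, 2)
D = (132/25, 224/25)
E = (-1, 5/3)

1. D_x = 132/25  [F, A, D are collinear ∩ BD ⟂ FA]
2. D_y = 224/25  [F, A, D are collinear ∩ BD ⟂ FA]
   → D = (132/25, 224/25)
3. E_x = -1  [E is the centroid of △BFA]
4. E_y = 5/3  [E is the centroid of △BFA]
   → E = (-1, 5/3)
5. C_x = -4  [CE · DB = 961/75 ∩ 2·signedArea(CAE) = -31/3]
6. C_y = 2  [CE · DB = 961/75 ∩ 2·signedArea(CAE) = -31/3]
   → C = (-4, 2)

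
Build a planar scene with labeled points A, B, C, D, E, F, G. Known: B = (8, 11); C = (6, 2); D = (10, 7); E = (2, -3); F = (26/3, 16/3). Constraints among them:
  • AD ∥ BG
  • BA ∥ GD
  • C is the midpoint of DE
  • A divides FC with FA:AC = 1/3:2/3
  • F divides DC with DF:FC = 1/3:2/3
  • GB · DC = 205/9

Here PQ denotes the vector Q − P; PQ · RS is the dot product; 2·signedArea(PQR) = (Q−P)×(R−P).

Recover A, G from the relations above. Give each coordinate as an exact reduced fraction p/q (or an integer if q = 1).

1. A_x = 70/9  [A divides FC with FA:AC = 1/3:2/3]
2. A_y = 38/9  [A divides FC with FA:AC = 1/3:2/3]
   → A = (70/9, 38/9)
3. G_x = 92/9  [BA ∥ GD ∩ AD ∥ BG]
4. G_y = 124/9  [BA ∥ GD ∩ AD ∥ BG]
   → G = (92/9, 124/9)

A = (70/9, 38/9)
G = (92/9, 124/9)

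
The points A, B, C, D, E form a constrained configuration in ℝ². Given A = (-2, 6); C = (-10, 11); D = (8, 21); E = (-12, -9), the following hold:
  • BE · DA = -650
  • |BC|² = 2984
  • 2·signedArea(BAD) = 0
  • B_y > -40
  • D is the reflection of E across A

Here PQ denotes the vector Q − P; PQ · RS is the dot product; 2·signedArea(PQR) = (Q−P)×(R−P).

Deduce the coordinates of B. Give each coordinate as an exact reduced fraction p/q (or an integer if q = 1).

B = (-32, -39)

1. B_x = -32  [2·signedArea(BAD) = 0 ∩ BE · DA = -650]
2. B_y = -39  [2·signedArea(BAD) = 0 ∩ BE · DA = -650]
   → B = (-32, -39)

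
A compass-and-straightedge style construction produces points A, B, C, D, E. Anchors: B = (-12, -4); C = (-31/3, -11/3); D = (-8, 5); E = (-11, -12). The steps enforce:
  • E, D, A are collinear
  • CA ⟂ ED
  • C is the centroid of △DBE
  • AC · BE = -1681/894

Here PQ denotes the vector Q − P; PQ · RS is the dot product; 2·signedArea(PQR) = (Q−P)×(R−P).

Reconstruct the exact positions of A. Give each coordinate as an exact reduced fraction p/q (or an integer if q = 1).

A = (-2847/298, -3401/894)

1. A_x = -2847/298  [E, D, A are collinear ∩ CA ⟂ ED]
2. A_y = -3401/894  [E, D, A are collinear ∩ CA ⟂ ED]
   → A = (-2847/298, -3401/894)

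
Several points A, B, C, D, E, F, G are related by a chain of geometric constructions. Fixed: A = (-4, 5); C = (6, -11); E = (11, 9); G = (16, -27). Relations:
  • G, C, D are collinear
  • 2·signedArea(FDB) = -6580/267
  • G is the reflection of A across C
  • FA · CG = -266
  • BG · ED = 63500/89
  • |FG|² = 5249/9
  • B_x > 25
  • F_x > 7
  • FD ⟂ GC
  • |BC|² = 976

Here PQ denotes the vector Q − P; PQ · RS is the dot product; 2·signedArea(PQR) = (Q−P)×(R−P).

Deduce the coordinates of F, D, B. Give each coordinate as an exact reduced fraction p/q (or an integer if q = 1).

1. F_x = 23/3  [line -10·x + 16·y + 146 = 0 ∩ |FG|² = 5249/9]
2. F_y = -13/3  [line -10·x + 16·y + 146 = 0 ∩ |FG|² = 5249/9]
   → F = (23/3, -13/3)
3. D_x = 309/89  [G, C, D are collinear ∩ FD ⟂ GC]
4. D_y = -619/89  [G, C, D are collinear ∩ FD ⟂ GC]
   → D = (309/89, -619/89)
5. B_x = 26  [2·signedArea(FDB) = -6580/267 ∩ BG · ED = 63500/89]
6. B_y = 13  [2·signedArea(FDB) = -6580/267 ∩ BG · ED = 63500/89]
   → B = (26, 13)

B = (26, 13)
D = (309/89, -619/89)
F = (23/3, -13/3)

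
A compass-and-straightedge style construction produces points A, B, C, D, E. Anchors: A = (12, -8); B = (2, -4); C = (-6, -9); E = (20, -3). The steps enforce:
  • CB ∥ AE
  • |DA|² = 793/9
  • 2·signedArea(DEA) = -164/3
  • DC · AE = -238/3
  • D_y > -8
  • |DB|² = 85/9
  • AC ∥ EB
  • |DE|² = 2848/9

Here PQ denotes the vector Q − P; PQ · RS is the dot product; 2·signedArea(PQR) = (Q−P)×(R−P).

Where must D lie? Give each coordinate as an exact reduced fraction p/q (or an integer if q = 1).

1. D_x = 8/3  [DC · AE = -238/3 ∩ 2·signedArea(DEA) = -164/3]
2. D_y = -7  [DC · AE = -238/3 ∩ 2·signedArea(DEA) = -164/3]
   → D = (8/3, -7)

D = (8/3, -7)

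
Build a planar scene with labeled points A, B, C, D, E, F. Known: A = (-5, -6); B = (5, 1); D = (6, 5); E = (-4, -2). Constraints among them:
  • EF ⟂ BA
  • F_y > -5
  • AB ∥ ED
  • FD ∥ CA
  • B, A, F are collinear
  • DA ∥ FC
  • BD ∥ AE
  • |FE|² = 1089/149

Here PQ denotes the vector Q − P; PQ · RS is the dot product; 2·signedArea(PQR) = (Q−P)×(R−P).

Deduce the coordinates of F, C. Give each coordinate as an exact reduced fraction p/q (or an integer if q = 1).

C = (-2004/149, -2267/149)
F = (-365/149, -628/149)

1. F_x = -365/149  [B, A, F are collinear ∩ EF ⟂ BA]
2. F_y = -628/149  [B, A, F are collinear ∩ EF ⟂ BA]
   → F = (-365/149, -628/149)
3. C_x = -2004/149  [FD ∥ CA ∩ DA ∥ FC]
4. C_y = -2267/149  [FD ∥ CA ∩ DA ∥ FC]
   → C = (-2004/149, -2267/149)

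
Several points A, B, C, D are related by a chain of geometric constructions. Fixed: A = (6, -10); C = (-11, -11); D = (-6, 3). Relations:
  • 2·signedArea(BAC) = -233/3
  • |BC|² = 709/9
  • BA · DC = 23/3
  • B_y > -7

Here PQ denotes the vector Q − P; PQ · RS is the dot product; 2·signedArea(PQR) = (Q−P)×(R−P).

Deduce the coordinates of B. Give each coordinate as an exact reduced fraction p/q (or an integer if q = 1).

1. B_x = -11/3  [BA · DC = 23/3 ∩ 2·signedArea(BAC) = -233/3]
2. B_y = -6  [BA · DC = 23/3 ∩ 2·signedArea(BAC) = -233/3]
   → B = (-11/3, -6)

B = (-11/3, -6)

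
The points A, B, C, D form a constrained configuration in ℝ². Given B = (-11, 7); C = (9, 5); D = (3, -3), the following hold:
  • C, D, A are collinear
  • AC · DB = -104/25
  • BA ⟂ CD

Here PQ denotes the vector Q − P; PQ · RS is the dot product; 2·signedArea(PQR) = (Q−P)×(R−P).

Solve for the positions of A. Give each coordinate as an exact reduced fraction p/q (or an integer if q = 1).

A = (69/25, -83/25)

1. A_x = 69/25  [C, D, A are collinear ∩ BA ⟂ CD]
2. A_y = -83/25  [C, D, A are collinear ∩ BA ⟂ CD]
   → A = (69/25, -83/25)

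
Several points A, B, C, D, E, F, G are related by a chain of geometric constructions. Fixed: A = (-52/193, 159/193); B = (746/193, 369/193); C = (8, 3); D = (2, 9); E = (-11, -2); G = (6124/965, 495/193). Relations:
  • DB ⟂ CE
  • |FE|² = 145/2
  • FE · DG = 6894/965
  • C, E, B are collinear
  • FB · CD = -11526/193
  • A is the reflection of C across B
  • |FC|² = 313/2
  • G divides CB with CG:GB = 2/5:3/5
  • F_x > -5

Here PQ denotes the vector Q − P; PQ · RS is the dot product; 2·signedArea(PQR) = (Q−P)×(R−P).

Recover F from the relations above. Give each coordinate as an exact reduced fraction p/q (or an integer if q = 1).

1. F_x = -9/2  [FB · CD = -11526/193 ∩ FE · DG = 6894/965]
2. F_y = 7/2  [FB · CD = -11526/193 ∩ FE · DG = 6894/965]
   → F = (-9/2, 7/2)

F = (-9/2, 7/2)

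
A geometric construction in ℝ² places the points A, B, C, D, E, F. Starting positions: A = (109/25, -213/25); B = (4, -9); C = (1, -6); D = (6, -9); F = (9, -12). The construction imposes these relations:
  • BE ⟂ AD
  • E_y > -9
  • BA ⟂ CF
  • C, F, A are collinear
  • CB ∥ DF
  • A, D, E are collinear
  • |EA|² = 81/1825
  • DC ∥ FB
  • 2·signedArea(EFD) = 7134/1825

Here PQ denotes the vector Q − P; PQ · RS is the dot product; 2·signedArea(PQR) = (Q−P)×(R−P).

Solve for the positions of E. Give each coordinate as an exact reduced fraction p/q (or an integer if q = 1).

1. E_x = 7588/1825  [A, D, E are collinear ∩ BE ⟂ AD]
2. E_y = -15441/1825  [A, D, E are collinear ∩ BE ⟂ AD]
   → E = (7588/1825, -15441/1825)

E = (7588/1825, -15441/1825)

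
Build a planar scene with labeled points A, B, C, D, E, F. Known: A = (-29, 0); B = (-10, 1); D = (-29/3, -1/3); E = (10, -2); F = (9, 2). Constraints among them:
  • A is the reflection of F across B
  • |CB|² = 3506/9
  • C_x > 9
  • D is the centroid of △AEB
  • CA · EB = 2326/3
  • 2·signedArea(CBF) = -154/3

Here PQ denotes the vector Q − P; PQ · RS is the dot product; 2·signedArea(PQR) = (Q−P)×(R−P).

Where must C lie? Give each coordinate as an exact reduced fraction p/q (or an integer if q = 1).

C = (29/3, -2/3)

1. C_x = 29/3  [2·signedArea(CBF) = -154/3 ∩ CA · EB = 2326/3]
2. C_y = -2/3  [2·signedArea(CBF) = -154/3 ∩ CA · EB = 2326/3]
   → C = (29/3, -2/3)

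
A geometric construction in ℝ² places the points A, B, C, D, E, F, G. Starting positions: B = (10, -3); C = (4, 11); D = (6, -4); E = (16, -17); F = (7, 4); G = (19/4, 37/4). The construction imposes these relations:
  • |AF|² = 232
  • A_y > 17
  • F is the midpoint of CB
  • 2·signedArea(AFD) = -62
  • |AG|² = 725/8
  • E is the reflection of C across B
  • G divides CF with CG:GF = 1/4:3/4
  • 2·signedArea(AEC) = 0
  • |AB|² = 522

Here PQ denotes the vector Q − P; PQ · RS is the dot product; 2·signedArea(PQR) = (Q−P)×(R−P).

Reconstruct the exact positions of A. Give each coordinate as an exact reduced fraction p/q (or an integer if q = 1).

A = (1, 18)

1. A_x = 1  [2·signedArea(AEC) = 0 ∩ 2·signedArea(AFD) = -62]
2. A_y = 18  [2·signedArea(AEC) = 0 ∩ 2·signedArea(AFD) = -62]
   → A = (1, 18)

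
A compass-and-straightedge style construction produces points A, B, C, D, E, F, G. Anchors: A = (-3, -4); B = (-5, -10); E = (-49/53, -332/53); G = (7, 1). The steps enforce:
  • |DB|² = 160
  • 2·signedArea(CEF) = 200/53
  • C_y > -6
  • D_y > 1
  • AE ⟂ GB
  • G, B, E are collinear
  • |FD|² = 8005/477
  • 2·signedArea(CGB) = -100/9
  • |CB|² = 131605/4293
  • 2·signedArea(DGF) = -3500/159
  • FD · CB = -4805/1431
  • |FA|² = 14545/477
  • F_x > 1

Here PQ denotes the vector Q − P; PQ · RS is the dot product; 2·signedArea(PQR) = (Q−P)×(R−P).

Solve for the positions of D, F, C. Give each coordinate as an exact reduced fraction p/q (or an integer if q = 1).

C = (-673/477, -2759/477)
D = (-1, 2)
F = (269/159, -173/159)

1. C_x = -673/477  [line 11·x + -12·y + -485/9 = 0 ∩ |CB|² = 131605/4293]
2. C_y = -2759/477  [line 11·x + -12·y + -485/9 = 0 ∩ |CB|² = 131605/4293]
   → C = (-673/477, -2759/477)
3. F_x = 269/159  [line 229/477·x + 232/477·y + -15/53 = 0 ∩ |FA|² = 14545/477]
4. F_y = -173/159  [line 229/477·x + 232/477·y + -15/53 = 0 ∩ |FA|² = 14545/477]
   → F = (269/159, -173/159)
5. D_x = -1  [2·signedArea(DGF) = -3500/159 ∩ FD · CB = -4805/1431]
6. D_y = 2  [2·signedArea(DGF) = -3500/159 ∩ FD · CB = -4805/1431]
   → D = (-1, 2)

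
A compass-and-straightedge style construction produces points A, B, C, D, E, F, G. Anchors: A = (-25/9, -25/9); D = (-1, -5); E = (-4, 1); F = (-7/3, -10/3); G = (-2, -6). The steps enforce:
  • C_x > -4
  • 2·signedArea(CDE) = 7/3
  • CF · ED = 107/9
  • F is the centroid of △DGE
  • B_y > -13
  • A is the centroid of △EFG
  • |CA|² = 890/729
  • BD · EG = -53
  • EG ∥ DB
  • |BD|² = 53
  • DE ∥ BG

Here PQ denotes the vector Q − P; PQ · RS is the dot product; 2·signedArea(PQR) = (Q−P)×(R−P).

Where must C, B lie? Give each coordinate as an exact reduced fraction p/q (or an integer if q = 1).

B = (1, -12)
C = (-82/27, -46/27)

1. C_x = -82/27  [2·signedArea(CDE) = 7/3 ∩ CF · ED = 107/9]
2. C_y = -46/27  [2·signedArea(CDE) = 7/3 ∩ CF · ED = 107/9]
   → C = (-82/27, -46/27)
3. B_x = 1  [DE ∥ BG ∩ EG ∥ DB]
4. B_y = -12  [DE ∥ BG ∩ EG ∥ DB]
   → B = (1, -12)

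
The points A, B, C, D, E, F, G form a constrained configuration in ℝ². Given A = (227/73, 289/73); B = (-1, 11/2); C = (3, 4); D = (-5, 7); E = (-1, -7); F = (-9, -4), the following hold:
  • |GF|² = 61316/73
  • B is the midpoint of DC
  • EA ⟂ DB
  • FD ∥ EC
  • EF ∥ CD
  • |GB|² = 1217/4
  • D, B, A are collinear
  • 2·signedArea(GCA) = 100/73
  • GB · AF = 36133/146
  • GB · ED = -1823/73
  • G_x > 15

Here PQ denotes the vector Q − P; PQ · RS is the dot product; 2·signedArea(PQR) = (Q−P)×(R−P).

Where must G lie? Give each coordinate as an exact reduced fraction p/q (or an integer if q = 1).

G = (1111/73, 870/73)

1. G_x = 1111/73  [2·signedArea(GCA) = 100/73 ∩ GB · ED = -1823/73]
2. G_y = 870/73  [2·signedArea(GCA) = 100/73 ∩ GB · ED = -1823/73]
   → G = (1111/73, 870/73)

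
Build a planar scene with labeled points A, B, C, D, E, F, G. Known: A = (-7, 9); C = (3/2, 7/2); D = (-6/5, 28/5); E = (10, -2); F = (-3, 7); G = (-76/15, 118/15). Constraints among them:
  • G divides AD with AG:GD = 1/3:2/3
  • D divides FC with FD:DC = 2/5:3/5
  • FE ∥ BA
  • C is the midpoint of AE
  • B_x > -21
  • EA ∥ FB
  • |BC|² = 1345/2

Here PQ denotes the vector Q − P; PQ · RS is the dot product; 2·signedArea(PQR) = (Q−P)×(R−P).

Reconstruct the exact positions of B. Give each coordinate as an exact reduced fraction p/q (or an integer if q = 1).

1. B_x = -20  [FE ∥ BA ∩ EA ∥ FB]
2. B_y = 18  [FE ∥ BA ∩ EA ∥ FB]
   → B = (-20, 18)

B = (-20, 18)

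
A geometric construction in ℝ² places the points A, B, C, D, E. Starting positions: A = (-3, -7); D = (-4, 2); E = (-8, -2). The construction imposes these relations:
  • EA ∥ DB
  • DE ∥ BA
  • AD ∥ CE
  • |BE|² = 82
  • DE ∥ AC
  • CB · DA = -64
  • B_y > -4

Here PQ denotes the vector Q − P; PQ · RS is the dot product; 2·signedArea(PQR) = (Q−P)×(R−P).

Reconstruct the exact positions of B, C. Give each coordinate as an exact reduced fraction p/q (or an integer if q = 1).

1. B_x = 1  [DE ∥ BA ∩ EA ∥ DB]
2. B_y = -3  [DE ∥ BA ∩ EA ∥ DB]
   → B = (1, -3)
3. C_x = -7  [AD ∥ CE ∩ DE ∥ AC]
4. C_y = -11  [AD ∥ CE ∩ DE ∥ AC]
   → C = (-7, -11)

B = (1, -3)
C = (-7, -11)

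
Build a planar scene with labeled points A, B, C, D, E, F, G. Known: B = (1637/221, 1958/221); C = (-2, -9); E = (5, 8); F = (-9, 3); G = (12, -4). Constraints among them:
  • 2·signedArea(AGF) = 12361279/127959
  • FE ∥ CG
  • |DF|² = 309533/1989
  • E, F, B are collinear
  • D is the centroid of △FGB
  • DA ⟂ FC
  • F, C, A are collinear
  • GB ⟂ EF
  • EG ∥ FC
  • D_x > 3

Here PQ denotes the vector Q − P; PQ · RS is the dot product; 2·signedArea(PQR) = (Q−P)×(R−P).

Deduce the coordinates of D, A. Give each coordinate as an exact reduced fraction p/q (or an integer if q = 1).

1. D_x = 2300/663  [D is the centroid of △FGB]
2. D_y = 579/221  [D is the centroid of △FGB]
   → D = (2300/663, 579/221)
3. A_x = -725380/127959  [F, C, A are collinear ∩ DA ⟂ FC]
4. A_y = -115613/42653  [F, C, A are collinear ∩ DA ⟂ FC]
   → A = (-725380/127959, -115613/42653)

A = (-725380/127959, -115613/42653)
D = (2300/663, 579/221)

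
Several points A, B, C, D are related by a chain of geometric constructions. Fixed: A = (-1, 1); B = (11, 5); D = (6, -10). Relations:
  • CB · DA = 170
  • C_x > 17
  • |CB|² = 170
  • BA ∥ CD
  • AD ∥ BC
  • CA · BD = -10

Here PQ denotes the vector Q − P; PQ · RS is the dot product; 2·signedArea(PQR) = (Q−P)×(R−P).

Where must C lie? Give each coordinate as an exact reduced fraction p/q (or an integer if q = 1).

C = (18, -6)

1. C_x = 18  [BA ∥ CD ∩ AD ∥ BC]
2. C_y = -6  [BA ∥ CD ∩ AD ∥ BC]
   → C = (18, -6)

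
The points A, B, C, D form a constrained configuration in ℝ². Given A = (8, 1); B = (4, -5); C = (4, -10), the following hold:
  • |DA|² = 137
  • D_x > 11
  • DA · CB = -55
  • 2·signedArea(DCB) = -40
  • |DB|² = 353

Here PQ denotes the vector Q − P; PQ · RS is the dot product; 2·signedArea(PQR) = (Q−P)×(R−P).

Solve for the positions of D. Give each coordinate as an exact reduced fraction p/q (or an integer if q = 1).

D = (12, 12)

1. D_x = 12  [2·signedArea(DCB) = -40 ∩ DA · CB = -55]
2. D_y = 12  [2·signedArea(DCB) = -40 ∩ DA · CB = -55]
   → D = (12, 12)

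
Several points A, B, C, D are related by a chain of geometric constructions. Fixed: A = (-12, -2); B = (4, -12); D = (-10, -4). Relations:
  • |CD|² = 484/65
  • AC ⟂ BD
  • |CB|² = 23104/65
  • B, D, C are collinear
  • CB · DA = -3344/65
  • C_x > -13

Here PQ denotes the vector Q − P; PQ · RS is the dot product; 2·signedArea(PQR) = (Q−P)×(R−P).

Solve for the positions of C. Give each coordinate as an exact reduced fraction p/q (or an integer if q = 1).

C = (-804/65, -172/65)

1. C_x = -804/65  [B, D, C are collinear ∩ AC ⟂ BD]
2. C_y = -172/65  [B, D, C are collinear ∩ AC ⟂ BD]
   → C = (-804/65, -172/65)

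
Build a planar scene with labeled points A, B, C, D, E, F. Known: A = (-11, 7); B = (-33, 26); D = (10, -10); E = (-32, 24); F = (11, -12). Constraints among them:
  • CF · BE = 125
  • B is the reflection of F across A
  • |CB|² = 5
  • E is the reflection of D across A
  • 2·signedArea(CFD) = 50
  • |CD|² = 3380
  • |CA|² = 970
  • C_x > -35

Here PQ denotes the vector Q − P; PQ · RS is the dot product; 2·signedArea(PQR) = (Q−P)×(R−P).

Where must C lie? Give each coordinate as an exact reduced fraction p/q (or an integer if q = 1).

1. C_x = -34  [CF · BE = 125 ∩ 2·signedArea(CFD) = 50]
2. C_y = 28  [CF · BE = 125 ∩ 2·signedArea(CFD) = 50]
   → C = (-34, 28)

C = (-34, 28)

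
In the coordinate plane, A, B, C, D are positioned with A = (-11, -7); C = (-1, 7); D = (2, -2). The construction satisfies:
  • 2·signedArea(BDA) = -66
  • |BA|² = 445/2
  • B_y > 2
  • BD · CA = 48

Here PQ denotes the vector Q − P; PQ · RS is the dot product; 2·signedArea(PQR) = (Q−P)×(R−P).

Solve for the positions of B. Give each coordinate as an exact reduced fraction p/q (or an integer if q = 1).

1. B_x = 1/2  [2·signedArea(BDA) = -66 ∩ BD · CA = 48]
2. B_y = 5/2  [2·signedArea(BDA) = -66 ∩ BD · CA = 48]
   → B = (1/2, 5/2)

B = (1/2, 5/2)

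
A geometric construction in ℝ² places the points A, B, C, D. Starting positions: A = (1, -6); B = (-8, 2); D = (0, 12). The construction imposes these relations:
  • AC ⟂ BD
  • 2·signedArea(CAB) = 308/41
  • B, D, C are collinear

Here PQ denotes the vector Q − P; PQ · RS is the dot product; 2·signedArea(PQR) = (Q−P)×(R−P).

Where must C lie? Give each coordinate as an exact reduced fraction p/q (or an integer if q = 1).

1. C_x = -344/41  [B, D, C are collinear ∩ AC ⟂ BD]
2. C_y = 62/41  [B, D, C are collinear ∩ AC ⟂ BD]
   → C = (-344/41, 62/41)

C = (-344/41, 62/41)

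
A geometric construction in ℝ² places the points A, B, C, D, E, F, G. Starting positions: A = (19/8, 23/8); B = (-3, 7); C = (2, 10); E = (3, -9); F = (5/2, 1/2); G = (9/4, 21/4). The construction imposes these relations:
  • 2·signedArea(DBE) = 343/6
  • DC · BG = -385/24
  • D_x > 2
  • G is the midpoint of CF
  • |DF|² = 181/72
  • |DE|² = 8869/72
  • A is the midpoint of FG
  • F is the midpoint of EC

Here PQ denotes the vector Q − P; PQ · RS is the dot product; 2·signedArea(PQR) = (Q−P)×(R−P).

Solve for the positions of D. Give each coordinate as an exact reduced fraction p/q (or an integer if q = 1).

D = (29/12, 25/12)

1. D_x = 29/12  [2·signedArea(DBE) = 343/6 ∩ DC · BG = -385/24]
2. D_y = 25/12  [2·signedArea(DBE) = 343/6 ∩ DC · BG = -385/24]
   → D = (29/12, 25/12)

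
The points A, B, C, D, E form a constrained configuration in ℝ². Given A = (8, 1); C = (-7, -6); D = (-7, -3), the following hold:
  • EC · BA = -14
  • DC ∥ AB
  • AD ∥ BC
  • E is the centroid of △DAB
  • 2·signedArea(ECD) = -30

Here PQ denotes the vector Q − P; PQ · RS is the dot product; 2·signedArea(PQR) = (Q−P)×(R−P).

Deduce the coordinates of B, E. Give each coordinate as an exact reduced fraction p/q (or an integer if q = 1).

B = (8, -2)
E = (3, -4/3)

1. B_x = 8  [AD ∥ BC ∩ DC ∥ AB]
2. B_y = -2  [AD ∥ BC ∩ DC ∥ AB]
   → B = (8, -2)
3. E_x = 3  [E is the centroid of △DAB]
4. E_y = -4/3  [E is the centroid of △DAB]
   → E = (3, -4/3)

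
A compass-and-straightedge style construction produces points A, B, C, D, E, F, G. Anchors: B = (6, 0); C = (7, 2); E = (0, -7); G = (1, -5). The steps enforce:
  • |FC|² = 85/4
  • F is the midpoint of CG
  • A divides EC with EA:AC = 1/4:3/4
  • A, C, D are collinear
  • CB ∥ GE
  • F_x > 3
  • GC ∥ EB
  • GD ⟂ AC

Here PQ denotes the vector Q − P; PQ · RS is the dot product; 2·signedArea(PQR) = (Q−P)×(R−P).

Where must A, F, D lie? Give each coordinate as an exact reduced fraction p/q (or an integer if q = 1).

A = (7/4, -19/4)
D = (35/26, -137/26)
F = (4, -3/2)

1. A_x = 7/4  [A divides EC with EA:AC = 1/4:3/4]
2. A_y = -19/4  [A divides EC with EA:AC = 1/4:3/4]
   → A = (7/4, -19/4)
3. F_x = 4  [F is the midpoint of CG]
4. F_y = -3/2  [F is the midpoint of CG]
   → F = (4, -3/2)
5. D_x = 35/26  [A, C, D are collinear ∩ GD ⟂ AC]
6. D_y = -137/26  [A, C, D are collinear ∩ GD ⟂ AC]
   → D = (35/26, -137/26)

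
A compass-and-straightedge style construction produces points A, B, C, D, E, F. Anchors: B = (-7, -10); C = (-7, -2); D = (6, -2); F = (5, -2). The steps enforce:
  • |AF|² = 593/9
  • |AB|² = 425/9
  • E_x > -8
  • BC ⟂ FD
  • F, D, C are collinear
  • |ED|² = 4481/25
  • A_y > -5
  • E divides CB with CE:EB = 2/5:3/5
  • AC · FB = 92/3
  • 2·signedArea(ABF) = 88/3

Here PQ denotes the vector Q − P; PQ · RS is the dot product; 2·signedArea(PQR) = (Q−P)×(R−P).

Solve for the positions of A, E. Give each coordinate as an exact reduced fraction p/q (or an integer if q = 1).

1. A_x = -8/3  [2·signedArea(ABF) = 88/3 ∩ AC · FB = 92/3]
2. A_y = -14/3  [2·signedArea(ABF) = 88/3 ∩ AC · FB = 92/3]
   → A = (-8/3, -14/3)
3. E_x = -7  [E divides CB with CE:EB = 2/5:3/5]
4. E_y = -26/5  [E divides CB with CE:EB = 2/5:3/5]
   → E = (-7, -26/5)

A = (-8/3, -14/3)
E = (-7, -26/5)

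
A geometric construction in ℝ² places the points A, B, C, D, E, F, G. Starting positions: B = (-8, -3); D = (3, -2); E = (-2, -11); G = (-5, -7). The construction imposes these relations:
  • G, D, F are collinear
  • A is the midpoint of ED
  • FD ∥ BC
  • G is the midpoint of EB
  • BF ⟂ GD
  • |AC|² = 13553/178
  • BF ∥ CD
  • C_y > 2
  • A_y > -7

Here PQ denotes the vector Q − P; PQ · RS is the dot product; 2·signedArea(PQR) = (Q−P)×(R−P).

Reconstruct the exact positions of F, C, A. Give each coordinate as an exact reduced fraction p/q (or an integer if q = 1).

1. F_x = -477/89  [G, D, F are collinear ∩ BF ⟂ GD]
2. F_y = -643/89  [G, D, F are collinear ∩ BF ⟂ GD]
   → F = (-477/89, -643/89)
3. C_x = 32/89  [BF ∥ CD ∩ FD ∥ BC]
4. C_y = 198/89  [BF ∥ CD ∩ FD ∥ BC]
   → C = (32/89, 198/89)
5. A_x = 1/2  [A is the midpoint of ED]
6. A_y = -13/2  [A is the midpoint of ED]
   → A = (1/2, -13/2)

A = (1/2, -13/2)
C = (32/89, 198/89)
F = (-477/89, -643/89)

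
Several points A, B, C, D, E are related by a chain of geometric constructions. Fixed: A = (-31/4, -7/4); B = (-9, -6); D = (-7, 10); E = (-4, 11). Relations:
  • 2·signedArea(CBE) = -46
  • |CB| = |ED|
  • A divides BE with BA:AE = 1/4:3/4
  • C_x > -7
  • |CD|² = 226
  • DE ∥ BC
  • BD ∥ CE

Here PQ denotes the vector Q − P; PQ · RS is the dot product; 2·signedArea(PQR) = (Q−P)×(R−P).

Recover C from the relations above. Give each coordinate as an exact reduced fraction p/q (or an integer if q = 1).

C = (-6, -5)

1. C_x = -6  [BD ∥ CE ∩ DE ∥ BC]
2. C_y = -5  [BD ∥ CE ∩ DE ∥ BC]
   → C = (-6, -5)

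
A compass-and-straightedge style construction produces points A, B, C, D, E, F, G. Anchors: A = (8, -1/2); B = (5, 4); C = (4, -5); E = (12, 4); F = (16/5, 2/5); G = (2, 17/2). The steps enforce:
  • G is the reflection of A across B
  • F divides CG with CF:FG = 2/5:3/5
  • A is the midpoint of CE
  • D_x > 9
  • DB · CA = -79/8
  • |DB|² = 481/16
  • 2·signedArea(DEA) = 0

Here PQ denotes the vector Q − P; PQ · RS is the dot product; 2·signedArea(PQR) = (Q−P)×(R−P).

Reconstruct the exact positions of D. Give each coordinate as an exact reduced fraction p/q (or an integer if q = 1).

1. D_x = 10  [2·signedArea(DEA) = 0 ∩ DB · CA = -79/8]
2. D_y = 7/4  [2·signedArea(DEA) = 0 ∩ DB · CA = -79/8]
   → D = (10, 7/4)

D = (10, 7/4)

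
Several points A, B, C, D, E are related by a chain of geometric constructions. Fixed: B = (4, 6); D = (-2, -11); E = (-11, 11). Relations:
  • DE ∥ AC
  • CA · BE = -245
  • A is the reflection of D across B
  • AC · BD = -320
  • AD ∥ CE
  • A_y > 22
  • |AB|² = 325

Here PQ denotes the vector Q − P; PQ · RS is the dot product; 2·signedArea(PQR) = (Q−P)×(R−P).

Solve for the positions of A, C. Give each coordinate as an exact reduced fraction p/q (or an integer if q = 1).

A = (10, 23)
C = (1, 45)

1. A_x = 10  [A is the reflection of D across B]
2. A_y = 23  [A is the reflection of D across B]
   → A = (10, 23)
3. C_x = 1  [AD ∥ CE ∩ DE ∥ AC]
4. C_y = 45  [AD ∥ CE ∩ DE ∥ AC]
   → C = (1, 45)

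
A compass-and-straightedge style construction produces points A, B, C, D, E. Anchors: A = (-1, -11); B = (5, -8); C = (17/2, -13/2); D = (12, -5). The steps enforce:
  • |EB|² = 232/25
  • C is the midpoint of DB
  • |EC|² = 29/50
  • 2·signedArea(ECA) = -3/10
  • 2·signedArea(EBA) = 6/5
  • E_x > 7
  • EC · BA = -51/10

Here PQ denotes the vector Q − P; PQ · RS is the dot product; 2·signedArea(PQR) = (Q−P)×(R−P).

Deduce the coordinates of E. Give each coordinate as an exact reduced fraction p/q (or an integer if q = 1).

E = (39/5, -34/5)

1. E_x = 39/5  [2·signedArea(ECA) = -3/10 ∩ EC · BA = -51/10]
2. E_y = -34/5  [2·signedArea(ECA) = -3/10 ∩ EC · BA = -51/10]
   → E = (39/5, -34/5)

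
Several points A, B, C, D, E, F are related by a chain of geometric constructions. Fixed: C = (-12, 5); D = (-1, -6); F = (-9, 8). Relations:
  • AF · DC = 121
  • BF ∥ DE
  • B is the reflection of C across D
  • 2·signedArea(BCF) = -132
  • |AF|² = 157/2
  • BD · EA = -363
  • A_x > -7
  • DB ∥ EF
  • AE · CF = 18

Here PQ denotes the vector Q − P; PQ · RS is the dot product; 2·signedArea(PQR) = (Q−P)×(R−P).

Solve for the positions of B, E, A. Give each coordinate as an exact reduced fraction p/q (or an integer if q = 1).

1. B_x = 10  [B is the reflection of C across D]
2. B_y = -17  [B is the reflection of C across D]
   → B = (10, -17)
3. E_x = -20  [DB ∥ EF ∩ BF ∥ DE]
4. E_y = 19  [DB ∥ EF ∩ BF ∥ DE]
   → E = (-20, 19)
5. A_x = -13/2  [AF · DC = 121 ∩ AE · CF = 18]
6. A_y = -1/2  [AF · DC = 121 ∩ AE · CF = 18]
   → A = (-13/2, -1/2)

A = (-13/2, -1/2)
B = (10, -17)
E = (-20, 19)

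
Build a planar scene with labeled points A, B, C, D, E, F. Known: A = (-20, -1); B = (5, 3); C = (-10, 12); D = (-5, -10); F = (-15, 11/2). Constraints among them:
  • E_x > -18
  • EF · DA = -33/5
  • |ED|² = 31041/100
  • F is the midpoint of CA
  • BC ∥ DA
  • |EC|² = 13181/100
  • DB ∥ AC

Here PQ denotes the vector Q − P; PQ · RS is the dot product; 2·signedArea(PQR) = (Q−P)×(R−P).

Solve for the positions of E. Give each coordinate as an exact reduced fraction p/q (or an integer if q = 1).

1. E_x = -17  [line 15·x + -9·y + 2811/10 = 0 ∩ |ED|² = 31041/100]
2. E_y = 29/10  [line 15·x + -9·y + 2811/10 = 0 ∩ |ED|² = 31041/100]
   → E = (-17, 29/10)

E = (-17, 29/10)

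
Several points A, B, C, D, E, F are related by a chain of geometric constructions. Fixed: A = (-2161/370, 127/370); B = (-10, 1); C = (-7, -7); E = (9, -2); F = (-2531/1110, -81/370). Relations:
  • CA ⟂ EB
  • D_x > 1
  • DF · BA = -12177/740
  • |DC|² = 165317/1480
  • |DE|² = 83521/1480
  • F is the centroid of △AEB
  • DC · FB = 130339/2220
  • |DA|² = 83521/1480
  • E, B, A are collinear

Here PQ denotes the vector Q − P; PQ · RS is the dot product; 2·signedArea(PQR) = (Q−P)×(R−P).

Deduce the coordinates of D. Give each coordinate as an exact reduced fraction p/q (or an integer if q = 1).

D = (1169/740, -613/740)

1. D_x = 1169/740  [line 8569/1110·x + -451/370·y + -5863/444 = 0 ∩ |DA|² = 83521/1480]
2. D_y = -613/740  [line 8569/1110·x + -451/370·y + -5863/444 = 0 ∩ |DA|² = 83521/1480]
   → D = (1169/740, -613/740)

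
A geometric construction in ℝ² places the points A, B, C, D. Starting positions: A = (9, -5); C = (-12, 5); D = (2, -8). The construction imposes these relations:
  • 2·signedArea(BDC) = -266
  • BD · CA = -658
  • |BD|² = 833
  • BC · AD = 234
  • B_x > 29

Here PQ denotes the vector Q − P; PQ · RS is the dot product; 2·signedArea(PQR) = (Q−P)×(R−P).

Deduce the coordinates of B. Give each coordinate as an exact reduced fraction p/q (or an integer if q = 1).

B = (30, -15)

1. B_x = 30  [BD · CA = -658 ∩ BC · AD = 234]
2. B_y = -15  [BD · CA = -658 ∩ BC · AD = 234]
   → B = (30, -15)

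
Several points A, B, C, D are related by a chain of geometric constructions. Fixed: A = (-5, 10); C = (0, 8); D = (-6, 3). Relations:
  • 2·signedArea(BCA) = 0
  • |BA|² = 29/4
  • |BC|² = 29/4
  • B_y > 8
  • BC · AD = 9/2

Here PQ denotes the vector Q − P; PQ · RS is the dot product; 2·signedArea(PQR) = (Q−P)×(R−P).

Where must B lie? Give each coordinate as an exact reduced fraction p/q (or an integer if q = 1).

B = (-5/2, 9)

1. B_x = -5/2  [2·signedArea(BCA) = 0 ∩ BC · AD = 9/2]
2. B_y = 9  [2·signedArea(BCA) = 0 ∩ BC · AD = 9/2]
   → B = (-5/2, 9)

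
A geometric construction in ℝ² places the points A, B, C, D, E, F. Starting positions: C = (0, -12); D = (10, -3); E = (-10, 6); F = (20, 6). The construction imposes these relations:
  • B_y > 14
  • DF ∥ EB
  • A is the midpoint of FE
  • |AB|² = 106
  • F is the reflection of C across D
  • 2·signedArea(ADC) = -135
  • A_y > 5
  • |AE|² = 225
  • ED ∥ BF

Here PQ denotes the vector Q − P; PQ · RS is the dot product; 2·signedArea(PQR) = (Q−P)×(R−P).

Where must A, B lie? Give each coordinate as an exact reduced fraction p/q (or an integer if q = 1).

1. A_x = 5  [A is the midpoint of FE]
2. A_y = 6  [A is the midpoint of FE]
   → A = (5, 6)
3. B_x = 0  [ED ∥ BF ∩ DF ∥ EB]
4. B_y = 15  [ED ∥ BF ∩ DF ∥ EB]
   → B = (0, 15)

A = (5, 6)
B = (0, 15)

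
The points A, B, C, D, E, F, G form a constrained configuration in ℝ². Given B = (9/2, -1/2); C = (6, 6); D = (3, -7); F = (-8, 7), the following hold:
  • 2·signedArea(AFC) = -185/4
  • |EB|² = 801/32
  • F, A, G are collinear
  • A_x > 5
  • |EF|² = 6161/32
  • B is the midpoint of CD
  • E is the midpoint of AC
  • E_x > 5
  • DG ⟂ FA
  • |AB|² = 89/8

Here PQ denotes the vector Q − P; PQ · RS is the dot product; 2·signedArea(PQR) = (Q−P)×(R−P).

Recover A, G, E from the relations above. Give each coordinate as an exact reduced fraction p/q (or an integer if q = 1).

1. A_x = 21/4  [line 1·x + 14·y + -175/4 = 0 ∩ |AB|² = 89/8]
2. A_y = 11/4  [line 1·x + 14·y + -175/4 = 0 ∩ |AB|² = 89/8]
   → A = (21/4, 11/4)
3. G_x = 18729/3098  [F, A, G are collinear ∩ DG ⟂ FA]
4. G_y = 7729/3098  [F, A, G are collinear ∩ DG ⟂ FA]
   → G = (18729/3098, 7729/3098)
5. E_x = 45/8  [E is the midpoint of AC]
6. E_y = 35/8  [E is the midpoint of AC]
   → E = (45/8, 35/8)

A = (21/4, 11/4)
E = (45/8, 35/8)
G = (18729/3098, 7729/3098)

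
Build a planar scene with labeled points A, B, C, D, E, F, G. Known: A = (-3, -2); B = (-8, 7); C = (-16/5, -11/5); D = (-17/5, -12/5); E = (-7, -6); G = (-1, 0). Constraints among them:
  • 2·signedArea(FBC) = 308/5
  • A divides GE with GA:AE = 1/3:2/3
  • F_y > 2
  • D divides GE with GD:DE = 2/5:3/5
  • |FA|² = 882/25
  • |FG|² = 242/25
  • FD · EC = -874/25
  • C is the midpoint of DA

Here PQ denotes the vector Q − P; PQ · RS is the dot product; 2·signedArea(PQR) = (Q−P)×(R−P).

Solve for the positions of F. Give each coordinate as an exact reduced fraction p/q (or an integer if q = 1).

F = (6/5, 11/5)

1. F_x = 6/5  [2·signedArea(FBC) = 308/5 ∩ FD · EC = -874/25]
2. F_y = 11/5  [2·signedArea(FBC) = 308/5 ∩ FD · EC = -874/25]
   → F = (6/5, 11/5)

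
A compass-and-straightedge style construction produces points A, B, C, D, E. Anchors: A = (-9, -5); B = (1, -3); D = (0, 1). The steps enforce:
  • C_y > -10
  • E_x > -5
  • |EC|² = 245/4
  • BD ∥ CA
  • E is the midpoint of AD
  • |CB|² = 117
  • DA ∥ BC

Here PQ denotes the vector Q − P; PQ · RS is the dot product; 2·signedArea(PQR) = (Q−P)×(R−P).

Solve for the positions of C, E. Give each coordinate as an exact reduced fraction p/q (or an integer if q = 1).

C = (-8, -9)
E = (-9/2, -2)

1. C_x = -8  [BD ∥ CA ∩ DA ∥ BC]
2. C_y = -9  [BD ∥ CA ∩ DA ∥ BC]
   → C = (-8, -9)
3. E_x = -9/2  [E is the midpoint of AD]
4. E_y = -2  [E is the midpoint of AD]
   → E = (-9/2, -2)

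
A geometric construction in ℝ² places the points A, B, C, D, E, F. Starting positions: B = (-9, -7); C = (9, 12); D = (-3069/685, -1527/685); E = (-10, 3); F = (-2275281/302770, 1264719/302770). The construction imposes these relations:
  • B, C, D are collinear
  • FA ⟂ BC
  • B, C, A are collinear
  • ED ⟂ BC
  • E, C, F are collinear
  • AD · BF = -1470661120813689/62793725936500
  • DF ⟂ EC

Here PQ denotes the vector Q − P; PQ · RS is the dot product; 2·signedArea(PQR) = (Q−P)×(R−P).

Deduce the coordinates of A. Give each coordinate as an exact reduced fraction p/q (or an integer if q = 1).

1. A_x = -281762748/103698725  [B, C, A are collinear ∩ FA ⟂ BC]
2. A_y = -76338843/207397450  [B, C, A are collinear ∩ FA ⟂ BC]
   → A = (-281762748/103698725, -76338843/207397450)

A = (-281762748/103698725, -76338843/207397450)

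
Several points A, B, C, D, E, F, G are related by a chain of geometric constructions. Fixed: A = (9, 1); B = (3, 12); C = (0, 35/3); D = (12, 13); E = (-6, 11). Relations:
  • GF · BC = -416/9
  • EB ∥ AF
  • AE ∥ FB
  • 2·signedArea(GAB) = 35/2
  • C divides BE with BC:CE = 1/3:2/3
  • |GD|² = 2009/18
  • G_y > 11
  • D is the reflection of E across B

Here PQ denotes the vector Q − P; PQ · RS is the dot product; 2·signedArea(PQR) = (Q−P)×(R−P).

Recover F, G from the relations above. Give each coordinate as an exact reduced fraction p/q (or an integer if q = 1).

1. F_x = 18  [AE ∥ FB ∩ EB ∥ AF]
2. F_y = 2  [AE ∥ FB ∩ EB ∥ AF]
   → F = (18, 2)
3. G_x = 3/2  [2·signedArea(GAB) = 35/2 ∩ GF · BC = -416/9]
4. G_y = 71/6  [2·signedArea(GAB) = 35/2 ∩ GF · BC = -416/9]
   → G = (3/2, 71/6)

F = (18, 2)
G = (3/2, 71/6)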